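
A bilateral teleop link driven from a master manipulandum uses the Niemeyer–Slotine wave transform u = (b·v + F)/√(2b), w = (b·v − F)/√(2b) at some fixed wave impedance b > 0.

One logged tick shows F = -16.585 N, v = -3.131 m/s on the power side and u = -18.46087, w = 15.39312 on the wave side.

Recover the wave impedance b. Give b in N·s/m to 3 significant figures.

u + w = -3.0678;  u + w = √(2b)·v, so √(2b) = -3.0678/(-3.131) = 0.9798.
b = (√(2b))²/2 = 0.9600/2 = 0.4800.
(Check via u − w = 2F/√(2b): u − w = -33.8540, 2F/√(2b) = -33.8539.)

b = 0.48 N·s/m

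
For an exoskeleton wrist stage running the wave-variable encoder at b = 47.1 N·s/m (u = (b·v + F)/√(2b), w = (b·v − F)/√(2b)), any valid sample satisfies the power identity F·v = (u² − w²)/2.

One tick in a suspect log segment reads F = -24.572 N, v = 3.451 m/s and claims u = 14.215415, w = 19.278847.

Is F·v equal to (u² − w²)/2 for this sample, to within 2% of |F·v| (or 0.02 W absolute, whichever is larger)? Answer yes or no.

F·v = (-24.572)×3.451 = -84.797972 W.
(u² − w²)/2 = (202.078024 − 371.673942)/2 = -84.797959 W.
|Δ| = 0.000013;  2% of max(1, |F·v|) = 1.695959.

yes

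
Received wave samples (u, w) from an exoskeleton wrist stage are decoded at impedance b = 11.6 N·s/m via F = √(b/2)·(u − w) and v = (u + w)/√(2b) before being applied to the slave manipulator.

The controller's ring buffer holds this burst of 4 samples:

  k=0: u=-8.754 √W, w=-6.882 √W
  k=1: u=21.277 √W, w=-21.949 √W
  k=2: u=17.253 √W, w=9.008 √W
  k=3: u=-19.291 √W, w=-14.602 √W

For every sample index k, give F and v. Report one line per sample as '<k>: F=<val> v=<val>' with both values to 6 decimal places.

0: F=-4.508373 v=-3.246248
1: F=104.101993 v=-0.139516
2: F=19.856589 v=5.452143
3: F=-11.292607 v=-7.036651

k=0: u−w=-1.872000, u+w=-15.636000; √(b/2)=2.408319, √(2b)=4.816638; F=2.408319×(-1.872)=-4.508373, v=-15.636000/4.816638=-3.246248
k=1: u−w=43.226000, u+w=-0.672000; √(b/2)=2.408319, √(2b)=4.816638; F=2.408319×43.226=104.101993, v=-0.672000/4.816638=-0.139516
k=2: u−w=8.245000, u+w=26.261000; √(b/2)=2.408319, √(2b)=4.816638; F=2.408319×8.245=19.856589, v=26.261000/4.816638=5.452143
k=3: u−w=-4.689000, u+w=-33.893000; √(b/2)=2.408319, √(2b)=4.816638; F=2.408319×(-4.689)=-11.292607, v=-33.893000/4.816638=-7.036651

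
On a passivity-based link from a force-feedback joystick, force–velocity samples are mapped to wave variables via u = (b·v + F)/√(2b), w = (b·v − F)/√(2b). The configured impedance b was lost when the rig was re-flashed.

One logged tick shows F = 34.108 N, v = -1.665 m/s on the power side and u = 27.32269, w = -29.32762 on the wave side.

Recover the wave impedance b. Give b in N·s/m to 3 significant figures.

b = 0.725 N·s/m

u + w = -2.00493;  u + w = √(2b)·v, so √(2b) = -2.00493/(-1.665) = 1.20416.
b = (√(2b))²/2 = 1.45001/2 = 0.72500.
(Check via u − w = 2F/√(2b): u − w = 56.65031, 2F/√(2b) = 56.65018.)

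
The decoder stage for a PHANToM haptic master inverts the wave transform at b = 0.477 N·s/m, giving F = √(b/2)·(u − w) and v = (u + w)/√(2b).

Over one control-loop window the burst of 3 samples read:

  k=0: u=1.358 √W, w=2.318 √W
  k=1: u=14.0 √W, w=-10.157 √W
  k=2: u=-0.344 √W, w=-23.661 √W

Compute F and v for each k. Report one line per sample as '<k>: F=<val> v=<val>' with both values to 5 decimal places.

0: F=-0.46883 v=3.76358
1: F=11.79742 v=3.93456
2: F=11.38720 v=-24.57692

k=0: u−w=-0.96000, u+w=3.67600; √(b/2)=0.48836, √(2b)=0.97673; F=0.48836×(-0.96)=-0.46883, v=3.67600/0.97673=3.76358
k=1: u−w=24.15700, u+w=3.84300; √(b/2)=0.48836, √(2b)=0.97673; F=0.48836×24.157=11.79742, v=3.84300/0.97673=3.93456
k=2: u−w=23.31700, u+w=-24.00500; √(b/2)=0.48836, √(2b)=0.97673; F=0.48836×23.317=11.38720, v=-24.00500/0.97673=-24.57692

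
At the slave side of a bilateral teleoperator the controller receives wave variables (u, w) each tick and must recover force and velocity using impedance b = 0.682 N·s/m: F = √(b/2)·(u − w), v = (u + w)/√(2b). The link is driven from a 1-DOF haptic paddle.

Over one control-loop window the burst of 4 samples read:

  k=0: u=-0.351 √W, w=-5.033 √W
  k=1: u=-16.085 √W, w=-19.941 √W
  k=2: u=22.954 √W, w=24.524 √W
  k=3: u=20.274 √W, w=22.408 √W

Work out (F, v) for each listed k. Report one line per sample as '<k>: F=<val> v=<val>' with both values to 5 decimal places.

0: F=2.73406 v=-4.60997
1: F=2.25172 v=-30.84671
2: F=-0.91680 v=40.65231
3: F=-1.24615 v=36.54581

k=0: u−w=4.68200, u+w=-5.38400; √(b/2)=0.58395, √(2b)=1.16790; F=0.58395×4.682=2.73406, v=-5.38400/1.16790=-4.60997
k=1: u−w=3.85600, u+w=-36.02600; √(b/2)=0.58395, √(2b)=1.16790; F=0.58395×3.856=2.25172, v=-36.02600/1.16790=-30.84671
k=2: u−w=-1.57000, u+w=47.47800; √(b/2)=0.58395, √(2b)=1.16790; F=0.58395×(-1.57)=-0.91680, v=47.47800/1.16790=40.65231
k=3: u−w=-2.13400, u+w=42.68200; √(b/2)=0.58395, √(2b)=1.16790; F=0.58395×(-2.134)=-1.24615, v=42.68200/1.16790=36.54581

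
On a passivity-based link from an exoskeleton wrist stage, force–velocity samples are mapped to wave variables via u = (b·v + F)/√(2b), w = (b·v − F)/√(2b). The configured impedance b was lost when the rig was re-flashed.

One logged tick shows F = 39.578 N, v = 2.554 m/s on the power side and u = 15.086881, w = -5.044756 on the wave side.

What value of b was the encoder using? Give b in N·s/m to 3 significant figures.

b = 7.73 N·s/m

u + w = 10.042125;  u + w = √(2b)·v, so √(2b) = 10.042125/2.554 = 3.931921.
b = (√(2b))²/2 = 15.459999/2 = 7.729999.
(Check via u − w = 2F/√(2b): u − w = 20.131637, 2F/√(2b) = 20.131638.)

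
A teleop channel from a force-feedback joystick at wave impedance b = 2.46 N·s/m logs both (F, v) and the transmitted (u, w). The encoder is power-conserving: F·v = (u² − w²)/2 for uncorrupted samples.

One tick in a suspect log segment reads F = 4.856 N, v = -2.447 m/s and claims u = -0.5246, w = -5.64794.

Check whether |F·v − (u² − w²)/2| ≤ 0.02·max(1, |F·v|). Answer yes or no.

no

F·v = 4.856×(-2.447) = -11.8826 W.
(u² − w²)/2 = (0.2752 − 31.8992)/2 = -15.8120 W.
|Δ| = 3.9294;  2% of max(1, |F·v|) = 0.2377.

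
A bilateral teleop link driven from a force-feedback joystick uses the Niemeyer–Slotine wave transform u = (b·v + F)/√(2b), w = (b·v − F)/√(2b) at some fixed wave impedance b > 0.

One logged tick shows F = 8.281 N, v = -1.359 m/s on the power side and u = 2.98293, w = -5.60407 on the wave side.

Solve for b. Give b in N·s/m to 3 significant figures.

u + w = -2.62114;  u + w = √(2b)·v, so √(2b) = -2.62114/(-1.359) = 1.92873.
b = (√(2b))²/2 = 3.71999/2 = 1.85999.
(Check via u − w = 2F/√(2b): u − w = 8.58700, 2F/√(2b) = 8.58701.)

b = 1.86 N·s/m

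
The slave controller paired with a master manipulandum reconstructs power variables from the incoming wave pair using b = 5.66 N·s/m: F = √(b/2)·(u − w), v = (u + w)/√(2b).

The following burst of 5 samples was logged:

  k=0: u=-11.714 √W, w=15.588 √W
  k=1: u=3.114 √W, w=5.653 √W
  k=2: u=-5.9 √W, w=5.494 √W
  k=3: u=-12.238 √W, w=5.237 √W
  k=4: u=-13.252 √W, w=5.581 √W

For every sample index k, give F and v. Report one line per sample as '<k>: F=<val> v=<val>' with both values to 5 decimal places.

k=0: u−w=-27.30200, u+w=3.87400; √(b/2)=1.68226, √(2b)=3.36452; F=1.68226×(-27.302)=-45.92907, v=3.87400/3.36452=1.15143
k=1: u−w=-2.53900, u+w=8.76700; √(b/2)=1.68226, √(2b)=3.36452; F=1.68226×(-2.539)=-4.27126, v=8.76700/3.36452=2.60572
k=2: u−w=-11.39400, u+w=-0.40600; √(b/2)=1.68226, √(2b)=3.36452; F=1.68226×(-11.394)=-19.16767, v=-0.40600/3.36452=-0.12067
k=3: u−w=-17.47500, u+w=-7.00100; √(b/2)=1.68226, √(2b)=3.36452; F=1.68226×(-17.475)=-29.39750, v=-7.00100/3.36452=-2.08083
k=4: u−w=-18.83300, u+w=-7.67100; √(b/2)=1.68226, √(2b)=3.36452; F=1.68226×(-18.833)=-31.68201, v=-7.67100/3.36452=-2.27997

0: F=-45.92907 v=1.15143
1: F=-4.27126 v=2.60572
2: F=-19.16767 v=-0.12067
3: F=-29.39750 v=-2.08083
4: F=-31.68201 v=-2.27997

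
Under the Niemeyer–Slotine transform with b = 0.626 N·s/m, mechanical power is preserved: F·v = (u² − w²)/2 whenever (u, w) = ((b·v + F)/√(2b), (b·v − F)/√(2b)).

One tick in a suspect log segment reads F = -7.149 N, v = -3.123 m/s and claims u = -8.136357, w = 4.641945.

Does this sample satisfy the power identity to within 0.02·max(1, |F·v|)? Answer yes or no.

yes

F·v = (-7.149)×(-3.123) = 22.326327 W.
(u² − w²)/2 = (66.200305 − 21.547653)/2 = 22.326326 W.
|Δ| = 0.000001;  2% of max(1, |F·v|) = 0.446527.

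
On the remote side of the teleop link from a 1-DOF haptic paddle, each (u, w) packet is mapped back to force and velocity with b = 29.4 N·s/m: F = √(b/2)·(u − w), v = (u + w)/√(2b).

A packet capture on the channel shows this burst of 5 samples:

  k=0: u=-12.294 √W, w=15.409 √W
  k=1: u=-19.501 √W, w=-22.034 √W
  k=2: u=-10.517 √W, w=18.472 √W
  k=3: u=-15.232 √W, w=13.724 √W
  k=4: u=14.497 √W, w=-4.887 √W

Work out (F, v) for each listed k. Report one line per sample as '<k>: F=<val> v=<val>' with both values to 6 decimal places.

0: F=-106.214906 v=0.406228
1: F=9.711669 v=-5.416585
2: F=-111.145505 v=1.037413
3: F=-111.018981 v=-0.196658
4: F=74.319378 v=1.253241

k=0: u−w=-27.703000, u+w=3.115000; √(b/2)=3.834058, √(2b)=7.668116; F=3.834058×(-27.703)=-106.214906, v=3.115000/7.668116=0.406228
k=1: u−w=2.533000, u+w=-41.535000; √(b/2)=3.834058, √(2b)=7.668116; F=3.834058×2.533=9.711669, v=-41.535000/7.668116=-5.416585
k=2: u−w=-28.989000, u+w=7.955000; √(b/2)=3.834058, √(2b)=7.668116; F=3.834058×(-28.989)=-111.145505, v=7.955000/7.668116=1.037413
k=3: u−w=-28.956000, u+w=-1.508000; √(b/2)=3.834058, √(2b)=7.668116; F=3.834058×(-28.956)=-111.018981, v=-1.508000/7.668116=-0.196658
k=4: u−w=19.384000, u+w=9.610000; √(b/2)=3.834058, √(2b)=7.668116; F=3.834058×19.384=74.319378, v=9.610000/7.668116=1.253241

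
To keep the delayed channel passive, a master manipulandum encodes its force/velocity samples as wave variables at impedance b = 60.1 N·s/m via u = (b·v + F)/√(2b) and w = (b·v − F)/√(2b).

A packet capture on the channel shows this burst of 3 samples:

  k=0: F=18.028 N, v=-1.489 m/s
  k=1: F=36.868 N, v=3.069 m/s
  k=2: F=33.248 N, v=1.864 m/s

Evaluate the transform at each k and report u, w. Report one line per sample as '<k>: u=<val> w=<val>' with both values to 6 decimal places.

k=0: b·v=60.1×(-1.489)=-89.488900; √(2b)=10.963576; u=(-89.488900+18.028)/10.963576=-6.518028, w=(-89.488900−18.028)/10.963576=-9.806736
k=1: b·v=60.1×3.069=184.446900; √(2b)=10.963576; u=(184.446900+36.868)/10.963576=20.186379, w=(184.446900−36.868)/10.963576=13.460836
k=2: b·v=60.1×1.864=112.026400; √(2b)=10.963576; u=(112.026400+33.248)/10.963576=13.250640, w=(112.026400−33.248)/10.963576=7.185466

0: u=-6.518028 w=-9.806736
1: u=20.186379 w=13.460836
2: u=13.250640 w=7.185466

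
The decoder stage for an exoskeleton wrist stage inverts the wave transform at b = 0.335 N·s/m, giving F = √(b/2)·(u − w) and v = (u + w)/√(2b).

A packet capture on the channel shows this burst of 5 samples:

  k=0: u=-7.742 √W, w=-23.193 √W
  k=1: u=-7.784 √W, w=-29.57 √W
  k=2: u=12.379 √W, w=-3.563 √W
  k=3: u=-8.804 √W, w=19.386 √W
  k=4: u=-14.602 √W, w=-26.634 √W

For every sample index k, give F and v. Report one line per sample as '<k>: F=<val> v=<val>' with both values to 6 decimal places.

k=0: u−w=15.451000, u+w=-30.935000; √(b/2)=0.409268, √(2b)=0.818535; F=0.409268×15.451=6.323594, v=-30.935000/0.818535=-37.793118
k=1: u−w=21.786000, u+w=-37.354000; √(b/2)=0.409268, √(2b)=0.818535; F=0.409268×21.786=8.916305, v=-37.354000/0.818535=-45.635174
k=2: u−w=15.942000, u+w=8.816000; √(b/2)=0.409268, √(2b)=0.818535; F=0.409268×15.942=6.524545, v=8.816000/0.818535=10.770458
k=3: u−w=-28.190000, u+w=10.582000; √(b/2)=0.409268, √(2b)=0.818535; F=0.409268×(-28.19)=-11.537255, v=10.582000/0.818535=12.927971
k=4: u−w=12.032000, u+w=-41.236000; √(b/2)=0.409268, √(2b)=0.818535; F=0.409268×12.032=4.924308, v=-41.236000/0.818535=-50.377792

0: F=6.323594 v=-37.793118
1: F=8.916305 v=-45.635174
2: F=6.524545 v=10.770458
3: F=-11.537255 v=12.927971
4: F=4.924308 v=-50.377792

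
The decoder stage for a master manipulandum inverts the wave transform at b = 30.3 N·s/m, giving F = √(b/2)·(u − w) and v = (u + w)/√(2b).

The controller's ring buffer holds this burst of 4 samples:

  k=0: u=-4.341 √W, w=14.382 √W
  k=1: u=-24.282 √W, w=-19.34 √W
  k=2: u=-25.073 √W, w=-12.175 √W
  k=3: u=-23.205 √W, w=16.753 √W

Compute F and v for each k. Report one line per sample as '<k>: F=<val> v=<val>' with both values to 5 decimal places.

0: F=-72.87553 v=1.28985
1: F=-19.23575 v=-5.60363
2: F=-50.20289 v=-4.78483
3: F=-155.52853 v=-0.82882

k=0: u−w=-18.72300, u+w=10.04100; √(b/2)=3.89230, √(2b)=7.78460; F=3.89230×(-18.723)=-72.87553, v=10.04100/7.78460=1.28985
k=1: u−w=-4.94200, u+w=-43.62200; √(b/2)=3.89230, √(2b)=7.78460; F=3.89230×(-4.942)=-19.23575, v=-43.62200/7.78460=-5.60363
k=2: u−w=-12.89800, u+w=-37.24800; √(b/2)=3.89230, √(2b)=7.78460; F=3.89230×(-12.898)=-50.20289, v=-37.24800/7.78460=-4.78483
k=3: u−w=-39.95800, u+w=-6.45200; √(b/2)=3.89230, √(2b)=7.78460; F=3.89230×(-39.958)=-155.52853, v=-6.45200/7.78460=-0.82882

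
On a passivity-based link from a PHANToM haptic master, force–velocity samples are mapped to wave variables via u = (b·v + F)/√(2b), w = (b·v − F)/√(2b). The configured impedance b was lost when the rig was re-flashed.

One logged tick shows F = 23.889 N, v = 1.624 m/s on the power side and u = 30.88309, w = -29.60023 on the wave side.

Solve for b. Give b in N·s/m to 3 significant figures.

u + w = 1.28286;  u + w = √(2b)·v, so √(2b) = 1.28286/1.624 = 0.78994.
b = (√(2b))²/2 = 0.62400/2 = 0.31200.
(Check via u − w = 2F/√(2b): u − w = 60.48332, 2F/√(2b) = 60.48320.)

b = 0.312 N·s/m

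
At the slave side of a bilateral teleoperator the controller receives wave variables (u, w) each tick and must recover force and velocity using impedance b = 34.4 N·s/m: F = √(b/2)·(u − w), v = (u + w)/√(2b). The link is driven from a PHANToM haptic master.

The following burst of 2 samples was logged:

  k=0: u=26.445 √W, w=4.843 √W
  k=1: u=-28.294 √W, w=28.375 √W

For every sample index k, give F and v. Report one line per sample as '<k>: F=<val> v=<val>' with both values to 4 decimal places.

k=0: u−w=21.6020, u+w=31.2880; √(b/2)=4.1473, √(2b)=8.2946; F=4.1473×21.602=89.5897, v=31.2880/8.2946=3.7721
k=1: u−w=-56.6690, u+w=0.0810; √(b/2)=4.1473, √(2b)=8.2946; F=4.1473×(-56.669)=-235.0227, v=0.0810/8.2946=0.0098

0: F=89.5897 v=3.7721
1: F=-235.0227 v=0.0098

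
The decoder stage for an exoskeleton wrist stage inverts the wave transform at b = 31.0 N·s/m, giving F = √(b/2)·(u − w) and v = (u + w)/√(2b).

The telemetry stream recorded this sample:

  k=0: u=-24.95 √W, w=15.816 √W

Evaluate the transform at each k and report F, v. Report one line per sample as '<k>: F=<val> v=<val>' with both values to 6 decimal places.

k=0: u−w=-40.766000, u+w=-9.134000; √(b/2)=3.937004, √(2b)=7.874008; F=3.937004×(-40.766)=-160.495902, v=-9.134000/7.874008=-1.160019

0: F=-160.495902 v=-1.160019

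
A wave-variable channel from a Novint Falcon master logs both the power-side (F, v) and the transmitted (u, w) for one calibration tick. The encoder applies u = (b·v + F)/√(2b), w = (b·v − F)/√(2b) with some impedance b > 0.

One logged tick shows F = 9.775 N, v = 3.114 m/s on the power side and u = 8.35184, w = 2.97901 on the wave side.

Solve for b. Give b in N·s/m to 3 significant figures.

b = 6.62 N·s/m

u + w = 11.33085;  u + w = √(2b)·v, so √(2b) = 11.33085/3.114 = 3.63868.
b = (√(2b))²/2 = 13.23999/2 = 6.62000.
(Check via u − w = 2F/√(2b): u − w = 5.37283, 2F/√(2b) = 5.37283.)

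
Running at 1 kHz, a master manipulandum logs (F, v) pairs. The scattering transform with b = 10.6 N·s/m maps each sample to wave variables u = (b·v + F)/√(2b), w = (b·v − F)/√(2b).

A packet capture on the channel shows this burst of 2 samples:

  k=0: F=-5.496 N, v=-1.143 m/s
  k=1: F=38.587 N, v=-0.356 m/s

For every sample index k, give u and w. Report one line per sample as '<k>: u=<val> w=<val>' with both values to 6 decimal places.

k=0: b·v=10.6×(-1.143)=-12.115800; √(2b)=4.604346; u=(-12.115800+(-5.496))/4.604346=-3.825039, w=(-12.115800−(-5.496))/4.604346=-1.437729
k=1: b·v=10.6×(-0.356)=-3.773600; √(2b)=4.604346; u=(-3.773600+38.587)/4.604346=7.560987, w=(-3.773600−38.587)/4.604346=-9.200134

0: u=-3.825039 w=-1.437729
1: u=7.560987 w=-9.200134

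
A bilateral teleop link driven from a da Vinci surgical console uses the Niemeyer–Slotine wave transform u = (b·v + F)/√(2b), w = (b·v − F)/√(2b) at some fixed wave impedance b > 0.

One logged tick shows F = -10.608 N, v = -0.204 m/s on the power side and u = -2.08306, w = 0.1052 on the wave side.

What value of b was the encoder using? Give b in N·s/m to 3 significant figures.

b = 47 N·s/m

u + w = -1.9779;  u + w = √(2b)·v, so √(2b) = -1.9779/(-0.204) = 9.6954.
b = (√(2b))²/2 = 94.0006/2 = 47.0003.
(Check via u − w = 2F/√(2b): u − w = -2.1883, 2F/√(2b) = -2.1883.)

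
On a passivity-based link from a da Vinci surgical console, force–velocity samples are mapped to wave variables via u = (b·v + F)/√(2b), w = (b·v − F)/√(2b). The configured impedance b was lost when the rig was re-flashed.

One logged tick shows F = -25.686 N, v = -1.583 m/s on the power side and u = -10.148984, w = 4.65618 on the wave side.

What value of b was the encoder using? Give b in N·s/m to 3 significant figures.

u + w = -5.492804;  u + w = √(2b)·v, so √(2b) = -5.492804/(-1.583) = 3.469870.
b = (√(2b))²/2 = 12.039997/2 = 6.019998.
(Check via u − w = 2F/√(2b): u − w = -14.805164, 2F/√(2b) = -14.805166.)

b = 6.02 N·s/m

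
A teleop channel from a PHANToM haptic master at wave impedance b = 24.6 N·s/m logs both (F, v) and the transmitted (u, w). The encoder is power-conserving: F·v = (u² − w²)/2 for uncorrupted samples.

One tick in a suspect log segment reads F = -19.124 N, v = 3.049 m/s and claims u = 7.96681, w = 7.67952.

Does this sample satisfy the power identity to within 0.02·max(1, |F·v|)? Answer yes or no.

no

F·v = (-19.124)×3.049 = -58.30908 W.
(u² − w²)/2 = (63.47006 − 58.97503)/2 = 2.24752 W.
|Δ| = 60.55659;  2% of max(1, |F·v|) = 1.16618.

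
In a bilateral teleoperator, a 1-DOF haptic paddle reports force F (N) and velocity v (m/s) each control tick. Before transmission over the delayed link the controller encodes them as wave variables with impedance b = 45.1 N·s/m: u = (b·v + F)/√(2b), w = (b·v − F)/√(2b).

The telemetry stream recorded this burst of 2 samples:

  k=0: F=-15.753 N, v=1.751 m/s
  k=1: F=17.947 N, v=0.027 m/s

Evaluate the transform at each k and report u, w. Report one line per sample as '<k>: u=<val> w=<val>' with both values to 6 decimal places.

k=0: b·v=45.1×1.751=78.970100; √(2b)=9.497368; u=(78.970100+(-15.753))/9.497368=6.656276, w=(78.970100−(-15.753))/9.497368=9.973616
k=1: b·v=45.1×0.027=1.217700; √(2b)=9.497368; u=(1.217700+17.947)/9.497368=2.017896, w=(1.217700−17.947)/9.497368=-1.761467

0: u=6.656276 w=9.973616
1: u=2.017896 w=-1.761467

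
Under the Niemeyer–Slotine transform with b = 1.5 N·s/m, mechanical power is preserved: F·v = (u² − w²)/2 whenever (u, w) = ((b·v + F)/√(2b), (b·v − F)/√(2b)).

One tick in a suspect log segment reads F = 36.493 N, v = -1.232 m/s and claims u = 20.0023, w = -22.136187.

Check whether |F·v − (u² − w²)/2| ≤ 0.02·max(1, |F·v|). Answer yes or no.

yes

F·v = 36.493×(-1.232) = -44.959376 W.
(u² − w²)/2 = (400.092005 − 490.010775)/2 = -44.959385 W.
|Δ| = 0.000009;  2% of max(1, |F·v|) = 0.899188.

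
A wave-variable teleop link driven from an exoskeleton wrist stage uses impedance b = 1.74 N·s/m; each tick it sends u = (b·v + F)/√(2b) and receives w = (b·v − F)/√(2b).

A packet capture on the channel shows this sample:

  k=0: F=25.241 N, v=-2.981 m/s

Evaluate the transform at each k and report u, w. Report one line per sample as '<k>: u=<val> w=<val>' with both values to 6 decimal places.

0: u=10.750105 w=-16.311088

k=0: b·v=1.74×(-2.981)=-5.186940; √(2b)=1.865476; u=(-5.186940+25.241)/1.865476=10.750105, w=(-5.186940−25.241)/1.865476=-16.311088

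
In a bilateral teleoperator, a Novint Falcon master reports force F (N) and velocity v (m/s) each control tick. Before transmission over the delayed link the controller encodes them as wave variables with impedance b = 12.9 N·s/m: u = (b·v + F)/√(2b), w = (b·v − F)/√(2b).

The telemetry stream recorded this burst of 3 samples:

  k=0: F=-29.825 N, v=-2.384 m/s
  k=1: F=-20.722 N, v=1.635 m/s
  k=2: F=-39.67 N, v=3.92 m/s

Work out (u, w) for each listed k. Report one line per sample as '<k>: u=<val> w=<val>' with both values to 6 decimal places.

k=0: b·v=12.9×(-2.384)=-30.753600; √(2b)=5.079370; u=(-30.753600+(-29.825))/5.079370=-11.926400, w=(-30.753600−(-29.825))/5.079370=-0.182818
k=1: b·v=12.9×1.635=21.091500; √(2b)=5.079370; u=(21.091500+(-20.722))/5.079370=0.072745, w=(21.091500−(-20.722))/5.079370=8.232025
k=2: b·v=12.9×3.92=50.568000; √(2b)=5.079370; u=(50.568000+(-39.67))/5.079370=2.145542, w=(50.568000−(-39.67))/5.079370=17.765589

0: u=-11.926400 w=-0.182818
1: u=0.072745 w=8.232025
2: u=2.145542 w=17.765589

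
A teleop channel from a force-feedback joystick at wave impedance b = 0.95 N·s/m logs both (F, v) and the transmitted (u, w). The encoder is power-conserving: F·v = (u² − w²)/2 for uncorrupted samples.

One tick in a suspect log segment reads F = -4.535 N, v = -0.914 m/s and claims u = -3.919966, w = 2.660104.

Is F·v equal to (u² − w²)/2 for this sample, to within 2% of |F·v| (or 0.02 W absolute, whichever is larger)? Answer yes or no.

yes

F·v = (-4.535)×(-0.914) = 4.144990 W.
(u² − w²)/2 = (15.366133 − 7.076153)/2 = 4.144990 W.
|Δ| = 0.000000;  2% of max(1, |F·v|) = 0.082900.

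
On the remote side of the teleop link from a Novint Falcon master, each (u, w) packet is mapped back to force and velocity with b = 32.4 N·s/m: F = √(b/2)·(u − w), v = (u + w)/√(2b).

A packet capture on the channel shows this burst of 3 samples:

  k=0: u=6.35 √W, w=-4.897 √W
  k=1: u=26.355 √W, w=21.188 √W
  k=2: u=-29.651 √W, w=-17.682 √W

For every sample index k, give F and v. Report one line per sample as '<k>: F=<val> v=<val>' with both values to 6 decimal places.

k=0: u−w=11.247000, u+w=1.453000; √(b/2)=4.024922, √(2b)=8.049845; F=4.024922×11.247=45.268302, v=1.453000/8.049845=0.180500
k=1: u−w=5.167000, u+w=47.543000; √(b/2)=4.024922, √(2b)=8.049845; F=4.024922×5.167=20.796774, v=47.543000/8.049845=5.906077
k=2: u−w=-11.969000, u+w=-47.333000; √(b/2)=4.024922, √(2b)=8.049845; F=4.024922×(-11.969)=-48.174296, v=-47.333000/8.049845=-5.879989

0: F=45.268302 v=0.180500
1: F=20.796774 v=5.906077
2: F=-48.174296 v=-5.879989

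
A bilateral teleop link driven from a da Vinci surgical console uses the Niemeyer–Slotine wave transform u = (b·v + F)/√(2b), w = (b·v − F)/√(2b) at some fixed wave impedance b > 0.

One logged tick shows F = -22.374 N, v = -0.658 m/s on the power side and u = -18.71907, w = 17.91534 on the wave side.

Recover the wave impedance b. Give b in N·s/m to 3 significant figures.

b = 0.746 N·s/m

u + w = -0.8037;  u + w = √(2b)·v, so √(2b) = -0.8037/(-0.658) = 1.2215.
b = (√(2b))²/2 = 1.4920/2 = 0.7460.
(Check via u − w = 2F/√(2b): u − w = -36.6344, 2F/√(2b) = -36.6344.)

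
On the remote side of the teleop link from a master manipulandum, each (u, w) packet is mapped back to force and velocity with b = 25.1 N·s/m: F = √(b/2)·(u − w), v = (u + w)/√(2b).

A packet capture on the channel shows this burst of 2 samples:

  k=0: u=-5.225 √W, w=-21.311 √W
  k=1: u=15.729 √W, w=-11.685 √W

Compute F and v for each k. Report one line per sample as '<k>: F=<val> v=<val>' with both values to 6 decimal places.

0: F=56.986230 v=-3.745274
1: F=97.116779 v=0.570768

k=0: u−w=16.086000, u+w=-26.536000; √(b/2)=3.542598, √(2b)=7.085196; F=3.542598×16.086=56.986230, v=-26.536000/7.085196=-3.745274
k=1: u−w=27.414000, u+w=4.044000; √(b/2)=3.542598, √(2b)=7.085196; F=3.542598×27.414=97.116779, v=4.044000/7.085196=0.570768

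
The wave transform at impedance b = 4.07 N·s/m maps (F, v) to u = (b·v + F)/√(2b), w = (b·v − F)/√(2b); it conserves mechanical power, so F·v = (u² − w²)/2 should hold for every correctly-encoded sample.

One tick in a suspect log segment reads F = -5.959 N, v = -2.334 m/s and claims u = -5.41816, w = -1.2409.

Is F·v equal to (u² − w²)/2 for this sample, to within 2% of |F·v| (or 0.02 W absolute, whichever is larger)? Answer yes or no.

F·v = (-5.959)×(-2.334) = 13.90831 W.
(u² − w²)/2 = (29.35646 − 1.53983)/2 = 13.90831 W.
|Δ| = 0.00001;  2% of max(1, |F·v|) = 0.27817.

yes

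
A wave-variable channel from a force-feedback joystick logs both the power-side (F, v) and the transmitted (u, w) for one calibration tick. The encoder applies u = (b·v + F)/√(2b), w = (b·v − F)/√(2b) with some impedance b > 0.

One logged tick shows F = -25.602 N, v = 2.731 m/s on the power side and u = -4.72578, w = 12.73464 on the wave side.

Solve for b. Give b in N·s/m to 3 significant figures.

b = 4.3 N·s/m

u + w = 8.0089;  u + w = √(2b)·v, so √(2b) = 8.0089/2.731 = 2.9326.
b = (√(2b))²/2 = 8.6000/2 = 4.3000.
(Check via u − w = 2F/√(2b): u − w = -17.4604, 2F/√(2b) = -17.4604.)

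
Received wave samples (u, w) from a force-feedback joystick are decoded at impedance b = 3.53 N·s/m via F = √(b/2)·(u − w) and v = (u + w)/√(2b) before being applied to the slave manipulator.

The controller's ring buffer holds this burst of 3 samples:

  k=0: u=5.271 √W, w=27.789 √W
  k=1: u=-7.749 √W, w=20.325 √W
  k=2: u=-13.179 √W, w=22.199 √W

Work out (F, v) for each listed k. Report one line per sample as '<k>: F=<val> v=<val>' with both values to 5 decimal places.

0: F=-29.91591 v=12.44230
1: F=-37.29724 v=4.73304
2: F=-47.00084 v=3.39472

k=0: u−w=-22.51800, u+w=33.06000; √(b/2)=1.32853, √(2b)=2.65707; F=1.32853×(-22.518)=-29.91591, v=33.06000/2.65707=12.44230
k=1: u−w=-28.07400, u+w=12.57600; √(b/2)=1.32853, √(2b)=2.65707; F=1.32853×(-28.074)=-37.29724, v=12.57600/2.65707=4.73304
k=2: u−w=-35.37800, u+w=9.02000; √(b/2)=1.32853, √(2b)=2.65707; F=1.32853×(-35.378)=-47.00084, v=9.02000/2.65707=3.39472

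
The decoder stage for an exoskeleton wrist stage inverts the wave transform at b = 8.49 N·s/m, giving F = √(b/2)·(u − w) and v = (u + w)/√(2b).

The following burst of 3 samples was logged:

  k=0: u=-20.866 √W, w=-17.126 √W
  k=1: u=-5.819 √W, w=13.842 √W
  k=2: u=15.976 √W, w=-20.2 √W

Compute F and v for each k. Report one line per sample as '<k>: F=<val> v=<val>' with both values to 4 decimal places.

0: F=-7.7057 v=-9.2198
1: F=-40.5083 v=1.9470
2: F=74.5349 v=-1.0251

k=0: u−w=-3.7400, u+w=-37.9920; √(b/2)=2.0603, √(2b)=4.1207; F=2.0603×(-3.74)=-7.7057, v=-37.9920/4.1207=-9.2198
k=1: u−w=-19.6610, u+w=8.0230; √(b/2)=2.0603, √(2b)=4.1207; F=2.0603×(-19.661)=-40.5083, v=8.0230/4.1207=1.9470
k=2: u−w=36.1760, u+w=-4.2240; √(b/2)=2.0603, √(2b)=4.1207; F=2.0603×36.176=74.5349, v=-4.2240/4.1207=-1.0251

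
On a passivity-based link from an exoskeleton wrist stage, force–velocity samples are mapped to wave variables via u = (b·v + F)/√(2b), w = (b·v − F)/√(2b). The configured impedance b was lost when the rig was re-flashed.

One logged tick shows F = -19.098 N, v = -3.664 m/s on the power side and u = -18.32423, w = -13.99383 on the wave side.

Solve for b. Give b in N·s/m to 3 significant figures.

u + w = -32.3181;  u + w = √(2b)·v, so √(2b) = -32.3181/(-3.664) = 8.8204.
b = (√(2b))²/2 = 77.8000/2 = 38.9000.
(Check via u − w = 2F/√(2b): u − w = -4.3304, 2F/√(2b) = -4.3304.)

b = 38.9 N·s/m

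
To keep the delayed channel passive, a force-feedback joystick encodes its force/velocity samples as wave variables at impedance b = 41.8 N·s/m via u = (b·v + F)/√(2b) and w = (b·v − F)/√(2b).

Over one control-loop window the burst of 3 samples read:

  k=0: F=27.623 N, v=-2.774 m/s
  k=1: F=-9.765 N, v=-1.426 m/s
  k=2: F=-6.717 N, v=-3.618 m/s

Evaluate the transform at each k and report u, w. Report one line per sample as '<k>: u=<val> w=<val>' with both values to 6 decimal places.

k=0: b·v=41.8×(-2.774)=-115.953200; √(2b)=9.143304; u=(-115.953200+27.623)/9.143304=-9.660644, w=(-115.953200−27.623)/9.143304=-15.702880
k=1: b·v=41.8×(-1.426)=-59.606800; √(2b)=9.143304; u=(-59.606800+(-9.765))/9.143304=-7.587170, w=(-59.606800−(-9.765))/9.143304=-5.451181
k=2: b·v=41.8×(-3.618)=-151.232400; √(2b)=9.143304; u=(-151.232400+(-6.717))/9.143304=-17.274872, w=(-151.232400−(-6.717))/9.143304=-15.805600

0: u=-9.660644 w=-15.702880
1: u=-7.587170 w=-5.451181
2: u=-17.274872 w=-15.805600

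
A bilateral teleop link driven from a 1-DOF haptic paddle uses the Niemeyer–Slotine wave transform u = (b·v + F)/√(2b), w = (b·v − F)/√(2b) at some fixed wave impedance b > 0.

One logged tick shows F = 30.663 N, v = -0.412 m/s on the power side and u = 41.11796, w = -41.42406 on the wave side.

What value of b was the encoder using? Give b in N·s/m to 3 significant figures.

b = 0.276 N·s/m

u + w = -0.30610;  u + w = √(2b)·v, so √(2b) = -0.30610/(-0.412) = 0.74296.
b = (√(2b))²/2 = 0.55199/2 = 0.27600.
(Check via u − w = 2F/√(2b): u − w = 82.54202, 2F/√(2b) = 82.54267.)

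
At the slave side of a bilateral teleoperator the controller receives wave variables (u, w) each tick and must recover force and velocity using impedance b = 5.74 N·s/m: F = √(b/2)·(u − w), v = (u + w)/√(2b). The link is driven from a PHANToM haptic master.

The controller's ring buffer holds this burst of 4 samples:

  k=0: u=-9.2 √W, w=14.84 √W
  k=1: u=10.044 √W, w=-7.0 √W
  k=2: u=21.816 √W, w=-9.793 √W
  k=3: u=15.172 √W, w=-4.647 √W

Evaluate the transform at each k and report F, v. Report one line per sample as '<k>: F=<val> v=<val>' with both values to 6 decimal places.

0: F=-40.726343 v=1.664593
1: F=28.874367 v=0.898408
2: F=53.549042 v=3.548476
3: F=33.575515 v=3.106356

k=0: u−w=-24.040000, u+w=5.640000; √(b/2)=1.694107, √(2b)=3.388215; F=1.694107×(-24.04)=-40.726343, v=5.640000/3.388215=1.664593
k=1: u−w=17.044000, u+w=3.044000; √(b/2)=1.694107, √(2b)=3.388215; F=1.694107×17.044=28.874367, v=3.044000/3.388215=0.898408
k=2: u−w=31.609000, u+w=12.023000; √(b/2)=1.694107, √(2b)=3.388215; F=1.694107×31.609=53.549042, v=12.023000/3.388215=3.548476
k=3: u−w=19.819000, u+w=10.525000; √(b/2)=1.694107, √(2b)=3.388215; F=1.694107×19.819=33.575515, v=10.525000/3.388215=3.106356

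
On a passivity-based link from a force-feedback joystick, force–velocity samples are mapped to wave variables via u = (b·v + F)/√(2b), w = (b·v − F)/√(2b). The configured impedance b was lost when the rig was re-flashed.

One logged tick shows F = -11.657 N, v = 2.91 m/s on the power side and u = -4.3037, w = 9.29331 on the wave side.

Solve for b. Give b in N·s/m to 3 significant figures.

u + w = 4.98961;  u + w = √(2b)·v, so √(2b) = 4.98961/2.91 = 1.71464.
b = (√(2b))²/2 = 2.94000/2 = 1.47000.
(Check via u − w = 2F/√(2b): u − w = -13.59701, 2F/√(2b) = -13.59700.)

b = 1.47 N·s/m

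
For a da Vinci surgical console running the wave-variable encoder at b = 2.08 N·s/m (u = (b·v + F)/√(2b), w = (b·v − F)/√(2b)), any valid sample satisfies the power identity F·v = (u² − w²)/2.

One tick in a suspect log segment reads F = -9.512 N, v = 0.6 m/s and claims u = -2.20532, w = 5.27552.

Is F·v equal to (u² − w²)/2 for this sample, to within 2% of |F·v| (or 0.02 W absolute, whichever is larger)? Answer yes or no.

F·v = (-9.512)×0.6 = -5.7072 W.
(u² − w²)/2 = (4.8634 − 27.8311)/2 = -11.4838 W.
|Δ| = 5.7766;  2% of max(1, |F·v|) = 0.1141.

no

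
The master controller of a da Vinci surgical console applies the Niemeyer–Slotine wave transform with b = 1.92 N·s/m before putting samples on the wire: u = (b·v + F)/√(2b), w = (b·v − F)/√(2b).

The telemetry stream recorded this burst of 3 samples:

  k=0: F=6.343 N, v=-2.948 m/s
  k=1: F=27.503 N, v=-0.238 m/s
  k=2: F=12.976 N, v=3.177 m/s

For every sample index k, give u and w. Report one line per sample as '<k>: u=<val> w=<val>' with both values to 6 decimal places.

k=0: b·v=1.92×(-2.948)=-5.660160; √(2b)=1.959592; u=(-5.660160+6.343)/1.959592=0.348460, w=(-5.660160−6.343)/1.959592=-6.125337
k=1: b·v=1.92×(-0.238)=-0.456960; √(2b)=1.959592; u=(-0.456960+27.503)/1.959592=13.801874, w=(-0.456960−27.503)/1.959592=-14.268257
k=2: b·v=1.92×3.177=6.099840; √(2b)=1.959592; u=(6.099840+12.976)/1.959592=9.734599, w=(6.099840−12.976)/1.959592=-3.508976

0: u=0.348460 w=-6.125337
1: u=13.801874 w=-14.268257
2: u=9.734599 w=-3.508976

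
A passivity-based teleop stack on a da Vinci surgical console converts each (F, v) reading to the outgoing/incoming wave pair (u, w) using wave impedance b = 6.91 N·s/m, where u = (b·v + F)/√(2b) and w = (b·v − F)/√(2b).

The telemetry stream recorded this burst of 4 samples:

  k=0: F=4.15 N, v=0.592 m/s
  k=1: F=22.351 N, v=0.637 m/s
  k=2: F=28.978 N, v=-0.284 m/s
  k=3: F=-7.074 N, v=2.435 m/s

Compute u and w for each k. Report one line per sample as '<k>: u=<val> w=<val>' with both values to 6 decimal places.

0: u=2.216722 w=-0.015946
1: u=7.196364 w=-4.828300
2: u=7.267080 w=-8.322858
3: u=2.623210 w=6.428966

k=0: b·v=6.91×0.592=4.090720; √(2b)=3.717526; u=(4.090720+4.15)/3.717526=2.216722, w=(4.090720−4.15)/3.717526=-0.015946
k=1: b·v=6.91×0.637=4.401670; √(2b)=3.717526; u=(4.401670+22.351)/3.717526=7.196364, w=(4.401670−22.351)/3.717526=-4.828300
k=2: b·v=6.91×(-0.284)=-1.962440; √(2b)=3.717526; u=(-1.962440+28.978)/3.717526=7.267080, w=(-1.962440−28.978)/3.717526=-8.322858
k=3: b·v=6.91×2.435=16.825850; √(2b)=3.717526; u=(16.825850+(-7.074))/3.717526=2.623210, w=(16.825850−(-7.074))/3.717526=6.428966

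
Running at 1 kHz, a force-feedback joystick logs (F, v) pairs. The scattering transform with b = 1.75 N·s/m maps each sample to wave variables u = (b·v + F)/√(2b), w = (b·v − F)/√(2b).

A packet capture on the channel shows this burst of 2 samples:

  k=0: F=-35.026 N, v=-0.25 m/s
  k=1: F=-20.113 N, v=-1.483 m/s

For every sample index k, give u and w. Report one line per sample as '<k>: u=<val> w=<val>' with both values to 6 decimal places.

k=0: b·v=1.75×(-0.25)=-0.437500; √(2b)=1.870829; u=(-0.437500+(-35.026))/1.870829=-18.956038, w=(-0.437500−(-35.026))/1.870829=18.488331
k=1: b·v=1.75×(-1.483)=-2.595250; √(2b)=1.870829; u=(-2.595250+(-20.113))/1.870829=-12.138070, w=(-2.595250−(-20.113))/1.870829=9.363631

0: u=-18.956038 w=18.488331
1: u=-12.138070 w=9.363631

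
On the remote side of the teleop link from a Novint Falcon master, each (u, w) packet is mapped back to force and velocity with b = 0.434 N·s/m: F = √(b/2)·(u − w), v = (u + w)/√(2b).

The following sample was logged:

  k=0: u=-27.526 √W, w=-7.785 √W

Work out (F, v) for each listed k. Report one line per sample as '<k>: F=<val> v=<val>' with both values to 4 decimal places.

k=0: u−w=-19.7410, u+w=-35.3110; √(b/2)=0.4658, √(2b)=0.9317; F=0.4658×(-19.741)=-9.1960, v=-35.3110/0.9317=-37.9010

0: F=-9.1960 v=-37.9010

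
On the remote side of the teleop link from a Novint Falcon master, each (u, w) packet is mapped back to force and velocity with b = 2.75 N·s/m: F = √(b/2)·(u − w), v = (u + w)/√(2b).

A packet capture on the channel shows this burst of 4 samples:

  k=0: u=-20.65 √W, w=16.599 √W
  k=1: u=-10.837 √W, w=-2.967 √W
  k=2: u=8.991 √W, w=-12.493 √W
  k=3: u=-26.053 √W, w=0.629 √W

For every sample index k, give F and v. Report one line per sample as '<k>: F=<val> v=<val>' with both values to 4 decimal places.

0: F=-43.6783 v=-1.7274
1: F=-9.2284 v=-5.8860
2: F=25.1922 v=-1.4933
3: F=-31.2874 v=-10.8408

k=0: u−w=-37.2490, u+w=-4.0510; √(b/2)=1.1726, √(2b)=2.3452; F=1.1726×(-37.249)=-43.6783, v=-4.0510/2.3452=-1.7274
k=1: u−w=-7.8700, u+w=-13.8040; √(b/2)=1.1726, √(2b)=2.3452; F=1.1726×(-7.87)=-9.2284, v=-13.8040/2.3452=-5.8860
k=2: u−w=21.4840, u+w=-3.5020; √(b/2)=1.1726, √(2b)=2.3452; F=1.1726×21.484=25.1922, v=-3.5020/2.3452=-1.4933
k=3: u−w=-26.6820, u+w=-25.4240; √(b/2)=1.1726, √(2b)=2.3452; F=1.1726×(-26.682)=-31.2874, v=-25.4240/2.3452=-10.8408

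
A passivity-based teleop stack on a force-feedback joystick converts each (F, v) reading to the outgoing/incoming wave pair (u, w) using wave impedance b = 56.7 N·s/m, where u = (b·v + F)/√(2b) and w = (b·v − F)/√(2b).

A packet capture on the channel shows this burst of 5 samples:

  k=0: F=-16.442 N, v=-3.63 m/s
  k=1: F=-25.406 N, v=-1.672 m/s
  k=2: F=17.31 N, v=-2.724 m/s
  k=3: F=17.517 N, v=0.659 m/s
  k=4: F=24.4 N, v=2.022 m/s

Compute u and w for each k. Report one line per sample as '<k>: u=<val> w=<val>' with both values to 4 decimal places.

0: u=-20.8718 w=-17.7838
1: u=-11.2883 w=-6.5167
2: u=-12.8783 w=-16.1294
3: u=5.1538 w=1.8639
4: u=13.0574 w=8.4748

k=0: b·v=56.7×(-3.63)=-205.8210; √(2b)=10.6489; u=(-205.8210+(-16.442))/10.6489=-20.8718, w=(-205.8210−(-16.442))/10.6489=-17.7838
k=1: b·v=56.7×(-1.672)=-94.8024; √(2b)=10.6489; u=(-94.8024+(-25.406))/10.6489=-11.2883, w=(-94.8024−(-25.406))/10.6489=-6.5167
k=2: b·v=56.7×(-2.724)=-154.4508; √(2b)=10.6489; u=(-154.4508+17.31)/10.6489=-12.8783, w=(-154.4508−17.31)/10.6489=-16.1294
k=3: b·v=56.7×0.659=37.3653; √(2b)=10.6489; u=(37.3653+17.517)/10.6489=5.1538, w=(37.3653−17.517)/10.6489=1.8639
k=4: b·v=56.7×2.022=114.6474; √(2b)=10.6489; u=(114.6474+24.4)/10.6489=13.0574, w=(114.6474−24.4)/10.6489=8.4748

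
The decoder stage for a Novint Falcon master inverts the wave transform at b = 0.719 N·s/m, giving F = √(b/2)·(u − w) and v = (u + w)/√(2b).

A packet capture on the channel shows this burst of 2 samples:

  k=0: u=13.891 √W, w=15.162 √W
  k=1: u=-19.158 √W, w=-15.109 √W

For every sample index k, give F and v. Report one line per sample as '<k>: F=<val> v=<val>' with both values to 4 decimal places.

0: F=-0.7621 v=24.2277
1: F=-2.4277 v=-28.5757

k=0: u−w=-1.2710, u+w=29.0530; √(b/2)=0.5996, √(2b)=1.1992; F=0.5996×(-1.271)=-0.7621, v=29.0530/1.1992=24.2277
k=1: u−w=-4.0490, u+w=-34.2670; √(b/2)=0.5996, √(2b)=1.1992; F=0.5996×(-4.049)=-2.4277, v=-34.2670/1.1992=-28.5757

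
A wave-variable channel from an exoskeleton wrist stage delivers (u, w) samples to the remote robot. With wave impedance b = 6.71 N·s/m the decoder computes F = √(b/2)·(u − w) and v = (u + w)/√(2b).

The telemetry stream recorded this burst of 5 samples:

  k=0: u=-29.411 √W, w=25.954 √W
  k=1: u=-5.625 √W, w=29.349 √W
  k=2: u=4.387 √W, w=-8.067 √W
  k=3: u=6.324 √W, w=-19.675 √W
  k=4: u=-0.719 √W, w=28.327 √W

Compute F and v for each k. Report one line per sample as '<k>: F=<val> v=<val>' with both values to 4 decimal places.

0: F=-101.4102 v=-0.9437
1: F=-64.0607 v=6.4761
2: F=22.8116 v=-1.0046
3: F=47.6215 v=-3.6445
4: F=-53.2026 v=7.5363

k=0: u−w=-55.3650, u+w=-3.4570; √(b/2)=1.8317, √(2b)=3.6633; F=1.8317×(-55.365)=-101.4102, v=-3.4570/3.6633=-0.9437
k=1: u−w=-34.9740, u+w=23.7240; √(b/2)=1.8317, √(2b)=3.6633; F=1.8317×(-34.974)=-64.0607, v=23.7240/3.6633=6.4761
k=2: u−w=12.4540, u+w=-3.6800; √(b/2)=1.8317, √(2b)=3.6633; F=1.8317×12.454=22.8116, v=-3.6800/3.6633=-1.0046
k=3: u−w=25.9990, u+w=-13.3510; √(b/2)=1.8317, √(2b)=3.6633; F=1.8317×25.999=47.6215, v=-13.3510/3.6633=-3.6445
k=4: u−w=-29.0460, u+w=27.6080; √(b/2)=1.8317, √(2b)=3.6633; F=1.8317×(-29.046)=-53.2026, v=27.6080/3.6633=7.5363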